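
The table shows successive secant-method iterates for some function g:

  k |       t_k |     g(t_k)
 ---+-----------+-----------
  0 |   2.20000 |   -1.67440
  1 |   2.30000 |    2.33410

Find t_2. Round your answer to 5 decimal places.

t_2 = 2.30000 − 2.33410·(2.30000 − 2.20000) / (2.33410 − (-1.67440))
   = 2.30000 − (0.2334100)/(4.0085000) = 2.2417712

2.24177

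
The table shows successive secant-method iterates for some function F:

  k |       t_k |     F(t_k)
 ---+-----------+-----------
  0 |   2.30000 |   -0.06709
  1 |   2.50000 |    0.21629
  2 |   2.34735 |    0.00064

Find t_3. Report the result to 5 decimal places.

t_3 = 2.34735 − 0.00064·(2.34735 − 2.50000) / (0.00064 − 0.21629)
   = 2.34735 − (-0.0000977)/(-0.2156500) = 2.3468970

2.34690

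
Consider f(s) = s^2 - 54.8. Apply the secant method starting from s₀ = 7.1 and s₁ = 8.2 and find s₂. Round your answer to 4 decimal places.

7.3869

f(7.1) = -4.390000, f(8.2) = 12.440000
s₂ = 8.200000 − 12.440000·(8.200000 − 7.100000) / (12.440000 − (-4.390000)) = 8.200000 − (13.684000)/(16.830000) = 7.386928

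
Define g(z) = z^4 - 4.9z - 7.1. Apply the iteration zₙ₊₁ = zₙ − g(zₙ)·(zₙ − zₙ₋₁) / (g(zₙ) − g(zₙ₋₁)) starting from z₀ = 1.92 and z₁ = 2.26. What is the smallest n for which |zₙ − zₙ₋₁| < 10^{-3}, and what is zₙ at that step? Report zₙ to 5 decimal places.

n = 5, zₙ = 2.03228

g(1.92) = -2.9184550, g(2.26) = 7.9135778
z₂ = 2.2600000 − 7.9135778·(0.3400000)/(10.8320328) = 2.0116056;  |Δ| = 0.2483944
g(2.0116056) = -0.5822435
z₃ = 2.0116056 − (-0.5822435)·(-0.2483944)/(-8.4958213) = 2.0286288;  |Δ| = 0.0170232
g(2.0286288) = -0.1043010
z₄ = 2.0286288 − (-0.1043010)·(0.0170232)/(0.4779425) = 2.0323437;  |Δ| = 0.0037150
g(2.0323437) = 0.0018940
z₅ = 2.0323437 − 0.0018940·(0.0037150)/(0.1061950) = 2.0322775;  |Δ| = 0.0000663
|z₅ − z₄| = 0.0000663 < 10^{-3}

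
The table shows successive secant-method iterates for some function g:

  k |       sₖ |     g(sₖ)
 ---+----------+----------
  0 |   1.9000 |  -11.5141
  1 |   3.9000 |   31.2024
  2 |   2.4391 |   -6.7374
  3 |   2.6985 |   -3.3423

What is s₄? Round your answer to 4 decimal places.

2.9539

s₄ = 2.6985 − (-3.3423)·(2.6985 − 2.4391) / (-3.3423 − (-6.7374))
   = 2.6985 − (-0.866993)/(3.395100) = 2.953866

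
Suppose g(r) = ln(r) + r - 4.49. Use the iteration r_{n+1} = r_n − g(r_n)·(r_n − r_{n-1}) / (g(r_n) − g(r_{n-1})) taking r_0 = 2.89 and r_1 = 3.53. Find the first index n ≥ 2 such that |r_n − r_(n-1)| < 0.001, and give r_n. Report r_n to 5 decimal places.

g(2.89) = -0.5387435, g(3.53) = 0.3012979
r_2 = 3.5300000 − 0.3012979·(0.6400000)/(0.8400414) = 3.3004510;  |Δ| = 0.2295490
g(3.3004510) = 0.0045102
r_3 = 3.3004510 − 0.0045102·(-0.2295490)/(-0.2967877) = 3.2969627;  |Δ| = 0.0034884
g(3.2969627) = -0.0000357
r_4 = 3.2969627 − (-0.0000357)·(-0.0034884)/(-0.0045458) = 3.2969901;  |Δ| = 0.0000274
|r_4 − r_3| = 0.0000274 < 0.001

n = 4, r_n = 3.29699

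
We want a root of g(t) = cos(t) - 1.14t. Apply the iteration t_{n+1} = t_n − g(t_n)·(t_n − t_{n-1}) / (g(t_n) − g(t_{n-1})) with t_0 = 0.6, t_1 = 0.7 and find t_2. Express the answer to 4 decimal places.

g(0.6) = 0.141336, g(0.7) = -0.033158
t_2 = 0.700000 − (-0.033158)·(0.700000 − 0.600000) / (-0.033158 − 0.141336) = 0.700000 − (-0.003316)/(-0.174493) = 0.680998

0.6810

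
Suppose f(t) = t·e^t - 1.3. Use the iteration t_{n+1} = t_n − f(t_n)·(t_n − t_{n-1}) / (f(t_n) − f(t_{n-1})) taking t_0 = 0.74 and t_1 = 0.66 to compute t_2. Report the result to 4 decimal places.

0.6667

f(0.74) = 0.250992, f(0.66) = -0.023037
t_2 = 0.660000 − (-0.023037)·(0.660000 − 0.740000) / (-0.023037 − 0.250992) = 0.660000 − (0.001843)/(-0.274029) = 0.666725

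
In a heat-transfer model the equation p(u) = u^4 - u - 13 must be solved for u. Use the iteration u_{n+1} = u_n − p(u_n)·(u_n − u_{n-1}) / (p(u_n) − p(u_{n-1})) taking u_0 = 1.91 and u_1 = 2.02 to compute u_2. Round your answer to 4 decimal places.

1.9645

p(1.91) = -1.601366, p(2.02) = 1.629664
u_2 = 2.020000 − 1.629664·(2.020000 − 1.910000) / (1.629664 − (-1.601366)) = 2.020000 − (0.179263)/(3.231031) = 1.964518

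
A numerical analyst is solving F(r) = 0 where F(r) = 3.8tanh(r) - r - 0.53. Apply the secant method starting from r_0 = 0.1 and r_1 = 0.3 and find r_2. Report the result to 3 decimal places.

F(0.1) = -0.25126, F(0.3) = 0.27699
r_2 = 0.30000 − 0.27699·(0.30000 − 0.10000) / (0.27699 − (-0.25126)) = 0.30000 − (0.05540)/(0.52825) = 0.19513

0.195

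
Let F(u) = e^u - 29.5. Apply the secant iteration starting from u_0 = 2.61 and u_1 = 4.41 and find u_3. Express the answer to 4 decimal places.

F(2.61) = -15.900949, F(4.41) = 52.769464
u_2 = 4.410000 − 52.769464·(4.410000 − 2.610000) / (52.769464 − (-15.900949)) = 4.410000 − (94.985034)/(68.670413) = 3.026798
F(3.026798) = -8.868929
u_3 = 3.026798 − (-8.868929)·(3.026798 − 4.410000) / (-8.868929 − 52.769464) = 3.026798 − (12.267517)/(-61.638392) = 3.225822

3.2258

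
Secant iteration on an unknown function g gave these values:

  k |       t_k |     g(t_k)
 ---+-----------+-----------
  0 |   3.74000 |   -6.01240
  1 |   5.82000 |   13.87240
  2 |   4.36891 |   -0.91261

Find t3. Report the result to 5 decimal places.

4.45848

t3 = 4.36891 − (-0.91261)·(4.36891 − 5.82000) / (-0.91261 − 13.87240)
   = 4.36891 − (1.3242792)/(-14.7850100) = 4.4584790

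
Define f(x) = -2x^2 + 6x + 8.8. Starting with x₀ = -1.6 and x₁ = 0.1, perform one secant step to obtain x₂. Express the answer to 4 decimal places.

-0.9422

f(-1.6) = -5.920000, f(0.1) = 9.380000
x₂ = 0.100000 − 9.380000·(0.100000 − (-1.600000)) / (9.380000 − (-5.920000)) = 0.100000 − (15.946000)/(15.300000) = -0.942222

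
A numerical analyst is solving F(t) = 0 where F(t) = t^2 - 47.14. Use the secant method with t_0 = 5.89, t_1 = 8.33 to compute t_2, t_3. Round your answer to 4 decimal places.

F(5.89) = -12.447900, F(8.33) = 22.248900
t_2 = 8.330000 − 22.248900·(8.330000 − 5.890000) / (22.248900 − (-12.447900)) = 8.330000 − (54.287316)/(34.696800) = 6.765380
F(6.765380) = -1.369637
t_3 = 6.765380 − (-1.369637)·(6.765380 − 8.330000) / (-1.369637 − 22.248900) = 6.765380 − (2.142962)/(-23.618537) = 6.856112

6.7654, 6.8561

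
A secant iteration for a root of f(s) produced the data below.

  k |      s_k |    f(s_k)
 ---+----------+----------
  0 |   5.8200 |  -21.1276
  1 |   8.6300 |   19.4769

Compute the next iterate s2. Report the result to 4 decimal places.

s2 = 8.6300 − 19.4769·(8.6300 − 5.8200) / (19.4769 − (-21.1276))
   = 8.6300 − (54.730089)/(40.604500) = 7.282118

7.2821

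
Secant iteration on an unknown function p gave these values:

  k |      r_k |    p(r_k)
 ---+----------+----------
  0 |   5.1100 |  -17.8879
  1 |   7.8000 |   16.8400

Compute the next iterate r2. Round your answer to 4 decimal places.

6.4956

r2 = 7.8000 − 16.8400·(7.8000 − 5.1100) / (16.8400 − (-17.8879))
   = 7.8000 − (45.299600)/(34.727900) = 6.495585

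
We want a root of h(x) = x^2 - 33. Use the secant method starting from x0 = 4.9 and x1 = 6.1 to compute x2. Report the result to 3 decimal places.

h(4.9) = -8.99000, h(6.1) = 4.21000
x2 = 6.10000 − 4.21000·(6.10000 − 4.90000) / (4.21000 − (-8.99000)) = 6.10000 − (5.05200)/(13.20000) = 5.71727

5.717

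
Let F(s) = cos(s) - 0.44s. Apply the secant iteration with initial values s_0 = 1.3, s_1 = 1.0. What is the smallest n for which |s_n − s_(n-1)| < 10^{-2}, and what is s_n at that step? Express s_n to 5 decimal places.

n = 3, s_n = 1.07711

F(1.3) = -0.3045012, F(1.0) = 0.1003023
s_2 = 1.0000000 − 0.1003023·(-0.3000000)/(0.4048035) = 1.0743341;  |Δ| = 0.0743341
F(1.0743341) = 0.0036109
s_3 = 1.0743341 − 0.0036109·(0.0743341)/(-0.0966914) = 1.0771100;  |Δ| = 0.0027760
|s_3 − s_2| = 0.0027760 < 10^{-2}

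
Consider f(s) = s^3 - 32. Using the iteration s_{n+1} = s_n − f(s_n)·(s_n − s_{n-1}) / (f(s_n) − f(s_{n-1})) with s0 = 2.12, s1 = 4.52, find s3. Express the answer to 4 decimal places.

f(2.12) = -22.471872, f(4.52) = 60.345408
s2 = 4.520000 − 60.345408·(4.520000 − 2.120000) / (60.345408 − (-22.471872)) = 4.520000 − (144.828979)/(82.817280) = 2.771223
f(2.771223) = -10.717910
s3 = 2.771223 − (-10.717910)·(2.771223 − 4.520000) / (-10.717910 − 60.345408) = 2.771223 − (18.743237)/(-71.063318) = 3.034977

3.0350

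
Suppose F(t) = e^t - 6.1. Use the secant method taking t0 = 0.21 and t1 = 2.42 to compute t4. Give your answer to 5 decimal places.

1.85346

F(0.21) = -4.8663219, F(2.42) = 5.1458593
t2 = 2.4200000 − 5.1458593·(2.4200000 − 0.2100000) / (5.1458593 − (-4.8663219)) = 2.4200000 − (11.3723491)/(10.0121813) = 1.2841487
F(1.2841487) = -2.4884079
t3 = 1.2841487 − (-2.4884079)·(1.2841487 − 2.4200000) / (-2.4884079 − 5.1458593) = 1.2841487 − (2.8264613)/(-7.6342672) = 1.6543822
F(1.6543822) = -0.8701522
t4 = 1.6543822 − (-0.8701522)·(1.6543822 − 1.2841487) / (-0.8701522 − (-2.4884079)) = 1.6543822 − (-0.3221595)/(1.6182557) = 1.8534604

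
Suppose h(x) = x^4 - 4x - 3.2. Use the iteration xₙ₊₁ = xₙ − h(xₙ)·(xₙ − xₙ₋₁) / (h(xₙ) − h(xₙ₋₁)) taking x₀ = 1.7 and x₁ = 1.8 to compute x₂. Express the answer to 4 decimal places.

h(1.7) = -1.647900, h(1.8) = 0.097600
x₂ = 1.800000 − 0.097600·(1.800000 − 1.700000) / (0.097600 − (-1.647900)) = 1.800000 − (0.009760)/(1.745500) = 1.794408

1.7944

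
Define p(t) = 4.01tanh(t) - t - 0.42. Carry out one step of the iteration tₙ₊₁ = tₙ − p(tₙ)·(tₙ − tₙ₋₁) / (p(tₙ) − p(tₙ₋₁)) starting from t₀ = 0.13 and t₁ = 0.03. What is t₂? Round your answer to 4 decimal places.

p(0.13) = -0.031617, p(0.03) = -0.329736
t₂ = 0.030000 − (-0.329736)·(0.030000 − 0.130000) / (-0.329736 − (-0.031617)) = 0.030000 − (0.032974)/(-0.298119) = 0.140605

0.1406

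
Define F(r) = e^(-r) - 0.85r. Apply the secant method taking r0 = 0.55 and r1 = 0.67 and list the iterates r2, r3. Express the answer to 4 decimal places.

F(0.55) = 0.109450, F(0.67) = -0.057791
r2 = 0.670000 − (-0.057791)·(0.670000 − 0.550000) / (-0.057791 − 0.109450) = 0.670000 − (-0.006935)/(-0.167241) = 0.628533
F(0.628533) = -0.000880
r3 = 0.628533 − (-0.000880)·(0.628533 − 0.670000) / (-0.000880 − (-0.057791)) = 0.628533 − (0.000036)/(0.056912) = 0.627892

0.6285, 0.6279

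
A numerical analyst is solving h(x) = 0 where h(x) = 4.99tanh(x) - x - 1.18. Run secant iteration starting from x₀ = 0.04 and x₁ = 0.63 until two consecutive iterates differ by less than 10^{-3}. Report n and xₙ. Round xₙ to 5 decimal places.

n = 5, xₙ = 0.30741

h(0.04) = -1.0205064, h(0.63) = 0.9746806
x₂ = 0.6300000 − 0.9746806·(0.5900000)/(1.9951869) = 0.3417756;  |Δ| = 0.2882244
h(0.3417756) = 0.1202421
x₃ = 0.3417756 − 0.1202421·(-0.2882244)/(-0.8544384) = 0.3012148;  |Δ| = 0.0405608
h(0.3012148) = -0.0220194
x₄ = 0.3012148 − (-0.0220194)·(-0.0405608)/(-0.1422615) = 0.3074929;  |Δ| = 0.0062780
h(0.3074929) = 0.0002983
x₅ = 0.3074929 − 0.0002983·(0.0062780)/(0.0223176) = 0.3074089;  |Δ| = 0.0000839
|x₅ − x₄| = 0.0000839 < 10^{-3}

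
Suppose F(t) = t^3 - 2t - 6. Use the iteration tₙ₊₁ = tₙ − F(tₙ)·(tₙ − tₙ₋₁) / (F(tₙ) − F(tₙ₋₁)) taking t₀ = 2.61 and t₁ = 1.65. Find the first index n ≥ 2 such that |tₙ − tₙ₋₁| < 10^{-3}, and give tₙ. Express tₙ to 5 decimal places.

n = 6, tₙ = 2.17998

F(2.61) = 6.5595810, F(1.65) = -4.8078750
t₂ = 1.6500000 − (-4.8078750)·(-0.9600000)/(-11.3674560) = 2.0560328;  |Δ| = 0.4060328
F(2.0560328) = -1.4206580
t₃ = 2.0560328 − (-1.4206580)·(0.4060328)/(3.3872170) = 2.2263301;  |Δ| = 0.1702973
F(2.2263301) = 0.5822461
t₄ = 2.2263301 − 0.5822461·(0.1702973)/(2.0029042) = 2.1768245;  |Δ| = 0.0495056
F(2.1768245) = -0.0386250
t₅ = 2.1768245 − (-0.0386250)·(-0.0495056)/(-0.6208712) = 2.1799043;  |Δ| = 0.0030798
F(2.1799043) = -0.0009413
t₆ = 2.1799043 − (-0.0009413)·(0.0030798)/(0.0376838) = 2.1799812;  |Δ| = 0.0000769
|t₆ − t₅| = 0.0000769 < 10^{-3}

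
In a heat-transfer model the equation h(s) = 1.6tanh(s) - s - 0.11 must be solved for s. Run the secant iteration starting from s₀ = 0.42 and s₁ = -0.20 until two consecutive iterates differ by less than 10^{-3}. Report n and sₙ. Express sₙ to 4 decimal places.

n = 5, sₙ = 0.1893

h(0.42) = 0.105089, h(-0.20) = -0.225801
s₂ = -0.200000 − (-0.225801)·(-0.620000)/(-0.330889) = 0.223091;  |Δ| = 0.423091
h(0.223091) = 0.018049
s₃ = 0.223091 − 0.018049·(0.423091)/(0.243849) = 0.191776;  |Δ| = 0.031315
h(0.191776) = 0.001358
s₄ = 0.191776 − 0.001358·(-0.031315)/(-0.016690) = 0.189227;  |Δ| = 0.002549
h(0.189227) = -0.000026
s₅ = 0.189227 − (-0.000026)·(-0.002549)/(-0.001385) = 0.189276;  |Δ| = 0.000048
|s₅ − s₄| = 0.000048 < 10^{-3}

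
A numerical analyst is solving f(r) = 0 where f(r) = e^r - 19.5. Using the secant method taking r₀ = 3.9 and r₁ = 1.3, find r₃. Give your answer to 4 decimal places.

3.9603

f(3.9) = 29.902449, f(1.3) = -15.830703
r₂ = 1.300000 − (-15.830703)·(1.300000 − 3.900000) / (-15.830703 − 29.902449) = 1.300000 − (41.159829)/(-45.733152) = 2.200000
f(2.200000) = -10.474988
r₃ = 2.200000 − (-10.474988)·(2.200000 − 1.300000) / (-10.474988 − (-15.830703)) = 2.200000 − (-9.427487)/(5.355715) = 3.960267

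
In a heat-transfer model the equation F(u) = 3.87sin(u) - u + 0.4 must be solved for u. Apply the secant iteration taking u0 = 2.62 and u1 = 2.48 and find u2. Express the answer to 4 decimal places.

F(2.62) = -0.291727, F(2.48) = 0.297628
u2 = 2.480000 − 0.297628·(2.480000 − 2.620000) / (0.297628 − (-0.291727)) = 2.480000 − (-0.041668)/(0.589356) = 2.550701

2.5507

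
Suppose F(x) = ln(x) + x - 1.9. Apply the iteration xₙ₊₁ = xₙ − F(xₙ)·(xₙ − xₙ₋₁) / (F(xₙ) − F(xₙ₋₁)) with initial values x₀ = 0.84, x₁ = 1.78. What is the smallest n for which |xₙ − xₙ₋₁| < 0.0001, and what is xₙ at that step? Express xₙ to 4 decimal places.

n = 5, xₙ = 1.4967

F(0.84) = -1.234353, F(1.78) = 0.456613
x₂ = 1.780000 − 0.456613·(0.940000)/(1.690967) = 1.526171;  |Δ| = 0.253829
F(1.526171) = 0.048933
x₃ = 1.526171 − 0.048933·(-0.253829)/(-0.407681) = 1.495704;  |Δ| = 0.030466
F(1.495704) = -0.001698
x₄ = 1.495704 − (-0.001698)·(-0.030466)/(-0.050631) = 1.496726;  |Δ| = 0.001022
F(1.496726) = 0.000007
x₅ = 1.496726 − 0.000007·(0.001022)/(0.001705) = 1.496722;  |Δ| = 0.000004
|x₅ − x₄| = 0.000004 < 0.0001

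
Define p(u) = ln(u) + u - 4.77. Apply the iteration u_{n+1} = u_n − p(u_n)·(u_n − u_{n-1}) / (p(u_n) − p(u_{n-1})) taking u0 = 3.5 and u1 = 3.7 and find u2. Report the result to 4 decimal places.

p(3.5) = -0.017237, p(3.7) = 0.238333
u2 = 3.700000 − 0.238333·(3.700000 − 3.500000) / (0.238333 − (-0.017237)) = 3.700000 − (0.047667)/(0.255570) = 3.513489

3.5135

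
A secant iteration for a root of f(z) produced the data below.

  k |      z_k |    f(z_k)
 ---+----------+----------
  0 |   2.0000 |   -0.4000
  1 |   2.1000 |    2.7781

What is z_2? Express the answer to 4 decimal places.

z_2 = 2.1000 − 2.7781·(2.1000 − 2.0000) / (2.7781 − (-0.4000))
   = 2.1000 − (0.277810)/(3.178100) = 2.012586

2.0126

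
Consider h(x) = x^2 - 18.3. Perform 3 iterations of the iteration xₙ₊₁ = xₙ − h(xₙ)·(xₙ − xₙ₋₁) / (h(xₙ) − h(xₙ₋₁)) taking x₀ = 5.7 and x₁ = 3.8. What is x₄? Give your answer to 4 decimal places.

h(5.7) = 14.190000, h(3.8) = -3.860000
x₂ = 3.800000 − (-3.860000)·(3.800000 − 5.700000) / (-3.860000 − 14.190000) = 3.800000 − (7.334000)/(-18.050000) = 4.206316
h(4.206316) = -0.606907
x₃ = 4.206316 − (-0.606907)·(4.206316 − 3.800000) / (-0.606907 − (-3.860000)) = 4.206316 − (-0.246596)/(3.253093) = 4.282119
h(4.282119) = 0.036546
x₄ = 4.282119 − 0.036546·(4.282119 − 4.206316) / (0.036546 − (-0.606907)) = 4.282119 − (0.002770)/(0.643454) = 4.277814

4.2778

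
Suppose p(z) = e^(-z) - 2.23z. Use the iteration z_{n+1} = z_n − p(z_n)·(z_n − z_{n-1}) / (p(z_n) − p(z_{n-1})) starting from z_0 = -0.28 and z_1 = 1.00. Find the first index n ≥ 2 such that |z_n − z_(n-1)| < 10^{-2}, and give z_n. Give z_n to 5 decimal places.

n = 4, z_n = 0.32427

p(-0.28) = 1.9475298, p(1.00) = -1.8621206
z_2 = 1.0000000 − (-1.8621206)·(1.2800000)/(-3.8096504) = 0.3743483;  |Δ| = 0.6256517
p(0.3743483) = -0.1470593
z_3 = 0.3743483 − (-0.1470593)·(-0.6256517)/(1.7150612) = 0.3207013;  |Δ| = 0.0536470
p(0.3207013) = 0.0104762
z_4 = 0.3207013 − 0.0104762·(-0.0536470)/(0.1575355) = 0.3242688;  |Δ| = 0.0035675
|z_4 − z_3| = 0.0035675 < 10^{-2}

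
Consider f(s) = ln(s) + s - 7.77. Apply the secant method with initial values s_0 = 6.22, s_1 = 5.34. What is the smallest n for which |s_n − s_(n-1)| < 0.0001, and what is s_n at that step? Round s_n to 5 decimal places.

n = 4, s_n = 5.98135

f(6.22) = 0.2777699, f(5.34) = -0.7547743
s_2 = 5.3400000 − (-0.7547743)·(-0.8800000)/(-1.0325443) = 5.9832668;  |Δ| = 0.6432668
f(5.9832668) = 0.0022335
s_3 = 5.9832668 − 0.0022335·(0.6432668)/(0.7570078) = 5.9813689;  |Δ| = 0.0018979
f(5.9813689) = 0.0000183
s_4 = 5.9813689 − 0.0000183·(-0.0018979)/(-0.0022152) = 5.9813532;  |Δ| = 0.0000157
|s_4 − s_3| = 0.0000157 < 0.0001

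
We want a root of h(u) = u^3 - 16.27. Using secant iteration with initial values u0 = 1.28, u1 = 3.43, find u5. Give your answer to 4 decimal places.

2.5322

h(1.28) = -14.172848, h(3.43) = 24.083607
u2 = 3.430000 − 24.083607·(3.430000 − 1.280000) / (24.083607 − (-14.172848)) = 3.430000 − (51.779755)/(38.256455) = 2.076509
h(2.076509) = -7.316318
u3 = 2.076509 − (-7.316318)·(2.076509 − 3.430000) / (-7.316318 − 24.083607) = 2.076509 − (9.902568)/(-31.399925) = 2.391878
h(2.391878) = -2.585865
u4 = 2.391878 − (-2.585865)·(2.391878 − 2.076509) / (-2.585865 − (-7.316318)) = 2.391878 − (-0.815502)/(4.730453) = 2.564273
h(2.564273) = 0.591359
u5 = 2.564273 − 0.591359·(2.564273 − 2.391878) / (0.591359 − (-2.585865)) = 2.564273 − (0.101947)/(3.177224) = 2.532186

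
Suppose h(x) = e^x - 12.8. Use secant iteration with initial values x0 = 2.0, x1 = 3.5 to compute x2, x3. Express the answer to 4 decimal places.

2.3155, 2.4531

h(2.0) = -5.410944, h(3.5) = 20.315452
x2 = 3.500000 − 20.315452·(3.500000 − 2.000000) / (20.315452 − (-5.410944)) = 3.500000 − (30.473178)/(25.726396) = 2.315490
h(2.315490) = -2.670117
x3 = 2.315490 − (-2.670117)·(2.315490 − 3.500000) / (-2.670117 − 20.315452) = 2.315490 − (3.162780)/(-22.985568) = 2.453088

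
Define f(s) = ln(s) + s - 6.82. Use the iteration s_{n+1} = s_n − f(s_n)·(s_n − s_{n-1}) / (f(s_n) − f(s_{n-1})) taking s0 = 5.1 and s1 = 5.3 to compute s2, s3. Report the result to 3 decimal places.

f(5.1) = -0.09076, f(5.3) = 0.14771
s2 = 5.30000 − 0.14771·(5.30000 − 5.10000) / (0.14771 − (-0.09076)) = 5.30000 − (0.02954)/(0.23847) = 5.17612
f(5.17612) = 0.00017
s3 = 5.17612 − 0.00017·(5.17612 − 5.30000) / (0.00017 − 0.14771) = 5.17612 − (-0.00002)/(-0.14753) = 5.17597

5.176, 5.176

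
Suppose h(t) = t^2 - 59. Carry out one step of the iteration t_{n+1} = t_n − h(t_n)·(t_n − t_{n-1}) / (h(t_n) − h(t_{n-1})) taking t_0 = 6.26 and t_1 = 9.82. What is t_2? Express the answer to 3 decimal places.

7.492

h(6.26) = -19.81240, h(9.82) = 37.43240
t_2 = 9.82000 − 37.43240·(9.82000 − 6.26000) / (37.43240 − (-19.81240)) = 9.82000 − (133.25934)/(57.24480) = 7.49211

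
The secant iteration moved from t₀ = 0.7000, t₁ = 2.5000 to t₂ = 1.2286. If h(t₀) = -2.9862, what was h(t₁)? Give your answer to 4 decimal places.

7.1825

The secant line through (0.7000, -2.9862) and (2.5000, h(t₁)) crosses zero at t₂ = 1.2286.
So (0.7000, -2.9862), (2.5000, h(t₁)), (1.2286, 0) are collinear:
h(t₁) = -2.9862 · (2.5000 − 1.2286) / (0.7000 − 1.2286) = -2.9862 · (1.271400)/(-0.528600) = 7.182472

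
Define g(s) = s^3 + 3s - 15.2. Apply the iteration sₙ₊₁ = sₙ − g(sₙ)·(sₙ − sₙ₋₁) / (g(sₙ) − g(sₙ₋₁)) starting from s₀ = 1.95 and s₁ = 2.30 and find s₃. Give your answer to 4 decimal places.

g(1.95) = -1.935125, g(2.30) = 3.867000
s₂ = 2.300000 − 3.867000·(2.300000 − 1.950000) / (3.867000 − (-1.935125)) = 2.300000 − (1.353450)/(5.802125) = 2.066732
g(2.066732) = -0.172004
s₃ = 2.066732 − (-0.172004)·(2.066732 − 2.300000) / (-0.172004 − 3.867000) = 2.066732 − (0.040123)/(-4.039004) = 2.076666

2.0767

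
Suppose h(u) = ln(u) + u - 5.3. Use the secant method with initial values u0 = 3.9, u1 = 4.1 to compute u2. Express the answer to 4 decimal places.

3.9312

h(3.9) = -0.039023, h(4.1) = 0.210987
u2 = 4.100000 − 0.210987·(4.100000 − 3.900000) / (0.210987 − (-0.039023)) = 4.100000 − (0.042197)/(0.250010) = 3.931217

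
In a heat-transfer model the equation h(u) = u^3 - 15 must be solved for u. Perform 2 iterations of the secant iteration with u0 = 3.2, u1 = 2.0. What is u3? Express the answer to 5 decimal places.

2.49470

h(3.2) = 17.7680000, h(2.0) = -7.0000000
u2 = 2.0000000 − (-7.0000000)·(2.0000000 − 3.2000000) / (-7.0000000 − 17.7680000) = 2.0000000 − (8.4000000)/(-24.7680000) = 2.3391473
h(2.3391473) = -2.2010982
u3 = 2.3391473 − (-2.2010982)·(2.3391473 − 2.0000000) / (-2.2010982 − (-7.0000000)) = 2.3391473 − (-0.7464965)/(4.7989018) = 2.4947030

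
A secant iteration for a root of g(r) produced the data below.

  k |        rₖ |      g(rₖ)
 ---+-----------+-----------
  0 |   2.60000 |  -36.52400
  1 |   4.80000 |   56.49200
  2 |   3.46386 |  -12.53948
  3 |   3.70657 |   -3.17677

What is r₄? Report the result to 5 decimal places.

r₄ = 3.70657 − (-3.17677)·(3.70657 − 3.46386) / (-3.17677 − (-12.53948))
   = 3.70657 − (-0.7710338)/(9.3627100) = 3.7889216

3.78892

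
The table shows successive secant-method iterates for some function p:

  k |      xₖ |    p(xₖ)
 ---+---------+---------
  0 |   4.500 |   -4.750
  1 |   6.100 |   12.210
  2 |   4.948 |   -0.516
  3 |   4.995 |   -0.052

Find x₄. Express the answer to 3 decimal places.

5.000

x₄ = 4.995 − (-0.052)·(4.995 − 4.948) / (-0.052 − (-0.516))
   = 4.995 − (-0.00244)/(0.46400) = 5.00027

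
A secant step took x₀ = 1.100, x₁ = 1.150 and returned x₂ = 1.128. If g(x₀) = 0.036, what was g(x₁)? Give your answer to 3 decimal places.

-0.028

The secant line through (1.100, 0.036) and (1.150, g(x₁)) crosses zero at x₂ = 1.128.
So (1.100, 0.036), (1.150, g(x₁)), (1.128, 0) are collinear:
g(x₁) = 0.036 · (1.150 − 1.128) / (1.100 − 1.128) = 0.036 · (0.02200)/(-0.02800) = -0.02829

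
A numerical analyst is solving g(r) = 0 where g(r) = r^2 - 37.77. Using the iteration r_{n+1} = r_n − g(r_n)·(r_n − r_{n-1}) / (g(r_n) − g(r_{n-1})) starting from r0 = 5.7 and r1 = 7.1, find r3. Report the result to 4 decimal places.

6.1433

g(5.7) = -5.280000, g(7.1) = 12.640000
r2 = 7.100000 − 12.640000·(7.100000 − 5.700000) / (12.640000 − (-5.280000)) = 7.100000 − (17.696000)/(17.920000) = 6.112500
g(6.112500) = -0.407344
r3 = 6.112500 − (-0.407344)·(6.112500 − 7.100000) / (-0.407344 − 12.640000) = 6.112500 − (0.402252)/(-13.047344) = 6.143330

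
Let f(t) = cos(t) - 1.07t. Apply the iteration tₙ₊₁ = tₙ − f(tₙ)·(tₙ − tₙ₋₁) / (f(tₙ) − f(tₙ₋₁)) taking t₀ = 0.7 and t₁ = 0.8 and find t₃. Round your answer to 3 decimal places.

f(0.7) = 0.01584, f(0.8) = -0.15929
t₂ = 0.80000 − (-0.15929)·(0.80000 − 0.70000) / (-0.15929 − 0.01584) = 0.80000 − (-0.01593)/(-0.17514) = 0.70905
f(0.70905) = 0.00030
t₃ = 0.70905 − 0.00030·(0.70905 − 0.80000) / (0.00030 − (-0.15929)) = 0.70905 − (-0.00003)/(0.15960) = 0.70922

0.709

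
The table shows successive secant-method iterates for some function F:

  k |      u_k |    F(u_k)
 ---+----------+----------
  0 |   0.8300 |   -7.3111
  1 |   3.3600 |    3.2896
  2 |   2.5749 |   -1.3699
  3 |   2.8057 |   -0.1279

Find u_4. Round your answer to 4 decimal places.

2.8295

u_4 = 2.8057 − (-0.1279)·(2.8057 − 2.5749) / (-0.1279 − (-1.3699))
   = 2.8057 − (-0.029519)/(1.242000) = 2.829468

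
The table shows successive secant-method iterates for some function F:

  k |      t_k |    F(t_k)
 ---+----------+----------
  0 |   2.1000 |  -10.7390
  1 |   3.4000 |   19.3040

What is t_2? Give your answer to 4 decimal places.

2.5647

t_2 = 3.4000 − 19.3040·(3.4000 − 2.1000) / (19.3040 − (-10.7390))
   = 3.4000 − (25.095200)/(30.043000) = 2.564691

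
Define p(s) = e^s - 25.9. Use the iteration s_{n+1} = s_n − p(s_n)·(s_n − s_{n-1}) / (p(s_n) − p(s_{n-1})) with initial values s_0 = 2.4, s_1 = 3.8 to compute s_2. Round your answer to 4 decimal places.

p(2.4) = -14.876824, p(3.8) = 18.801184
s_2 = 3.800000 − 18.801184·(3.800000 − 2.400000) / (18.801184 − (-14.876824)) = 3.800000 − (26.321658)/(33.678008) = 3.018432

3.0184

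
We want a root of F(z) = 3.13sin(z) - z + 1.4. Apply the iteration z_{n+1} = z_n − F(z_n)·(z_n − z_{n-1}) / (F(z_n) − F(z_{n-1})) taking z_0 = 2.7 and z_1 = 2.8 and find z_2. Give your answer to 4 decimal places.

2.7097

F(2.7) = 0.037699, F(2.8) = -0.351487
z_2 = 2.800000 − (-0.351487)·(2.800000 − 2.700000) / (-0.351487 − 0.037699) = 2.800000 − (-0.035149)/(-0.389186) = 2.709687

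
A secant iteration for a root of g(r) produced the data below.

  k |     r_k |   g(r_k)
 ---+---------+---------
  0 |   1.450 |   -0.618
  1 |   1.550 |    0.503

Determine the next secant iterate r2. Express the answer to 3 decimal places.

r2 = 1.550 − 0.503·(1.550 − 1.450) / (0.503 − (-0.618))
   = 1.550 − (0.05030)/(1.12100) = 1.50513

1.505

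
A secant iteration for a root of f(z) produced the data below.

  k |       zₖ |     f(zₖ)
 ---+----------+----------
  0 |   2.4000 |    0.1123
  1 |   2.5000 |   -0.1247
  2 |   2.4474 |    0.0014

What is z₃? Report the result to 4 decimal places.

z₃ = 2.4474 − 0.0014·(2.4474 − 2.5000) / (0.0014 − (-0.1247))
   = 2.4474 − (-0.000074)/(0.126100) = 2.447984

2.4480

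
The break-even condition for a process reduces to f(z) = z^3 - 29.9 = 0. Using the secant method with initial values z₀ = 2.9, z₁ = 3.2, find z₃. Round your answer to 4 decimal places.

f(2.9) = -5.511000, f(3.2) = 2.868000
z₂ = 3.200000 − 2.868000·(3.200000 − 2.900000) / (2.868000 − (-5.511000)) = 3.200000 − (0.860400)/(8.379000) = 3.097315
f(3.097315) = -0.186350
z₃ = 3.097315 − (-0.186350)·(3.097315 − 3.200000) / (-0.186350 − 2.868000) = 3.097315 − (0.019135)/(-3.054350) = 3.103580

3.1036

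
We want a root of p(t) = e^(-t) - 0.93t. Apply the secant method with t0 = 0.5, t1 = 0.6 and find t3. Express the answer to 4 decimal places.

0.5938

p(0.5) = 0.141531, p(0.6) = -0.009188
t2 = 0.600000 − (-0.009188)·(0.600000 − 0.500000) / (-0.009188 − 0.141531) = 0.600000 − (-0.000919)/(-0.150719) = 0.593904
p(0.593904) = -0.000163
t3 = 0.593904 − (-0.000163)·(0.593904 − 0.600000) / (-0.000163 − (-0.009188)) = 0.593904 − (0.000001)/(0.009026) = 0.593794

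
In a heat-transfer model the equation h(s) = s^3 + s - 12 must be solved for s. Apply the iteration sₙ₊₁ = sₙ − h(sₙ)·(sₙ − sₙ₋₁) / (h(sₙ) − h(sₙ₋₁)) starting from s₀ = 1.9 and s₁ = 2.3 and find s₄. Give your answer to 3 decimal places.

2.144

h(1.9) = -3.24100, h(2.3) = 2.46700
s₂ = 2.30000 − 2.46700·(2.30000 − 1.90000) / (2.46700 − (-3.24100)) = 2.30000 − (0.98680)/(5.70800) = 2.12712
h(2.12712) = -0.24843
s₃ = 2.12712 − (-0.24843)·(2.12712 − 2.30000) / (-0.24843 − 2.46700) = 2.12712 − (0.04295)/(-2.71543) = 2.14294
h(2.14294) = -0.01632
s₄ = 2.14294 − (-0.01632)·(2.14294 − 2.12712) / (-0.01632 − (-0.24843)) = 2.14294 − (-0.00026)/(0.23211) = 2.14405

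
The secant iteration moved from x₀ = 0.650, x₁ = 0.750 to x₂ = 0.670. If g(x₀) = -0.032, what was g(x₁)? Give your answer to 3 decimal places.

The secant line through (0.650, -0.032) and (0.750, g(x₁)) crosses zero at x₂ = 0.670.
So (0.650, -0.032), (0.750, g(x₁)), (0.670, 0) are collinear:
g(x₁) = -0.032 · (0.750 − 0.670) / (0.650 − 0.670) = -0.032 · (0.08000)/(-0.02000) = 0.12800

0.128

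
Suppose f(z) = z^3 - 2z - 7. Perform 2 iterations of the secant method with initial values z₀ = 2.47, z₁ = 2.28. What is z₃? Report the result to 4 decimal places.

2.2583

f(2.47) = 3.129223, f(2.28) = 0.292352
z₂ = 2.280000 − 0.292352·(2.280000 − 2.470000) / (0.292352 − 3.129223) = 2.280000 − (-0.055547)/(-2.836871) = 2.260420
f(2.260420) = 0.028768
z₃ = 2.260420 − 0.028768·(2.260420 − 2.280000) / (0.028768 − 0.292352) = 2.260420 − (-0.000563)/(-0.263584) = 2.258283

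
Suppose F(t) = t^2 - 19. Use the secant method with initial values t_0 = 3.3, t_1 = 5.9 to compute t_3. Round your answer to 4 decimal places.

F(3.3) = -8.110000, F(5.9) = 15.810000
t_2 = 5.900000 − 15.810000·(5.900000 − 3.300000) / (15.810000 − (-8.110000)) = 5.900000 − (41.106000)/(23.920000) = 4.181522
F(4.181522) = -1.514876
t_3 = 4.181522 − (-1.514876)·(4.181522 − 5.900000) / (-1.514876 − 15.810000) = 4.181522 − (2.603281)/(-17.324876) = 4.331784

4.3318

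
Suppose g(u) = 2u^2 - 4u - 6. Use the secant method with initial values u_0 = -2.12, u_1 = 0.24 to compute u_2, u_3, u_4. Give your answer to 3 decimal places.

-0.642, -1.185, -0.983

g(-2.12) = 11.46880, g(0.24) = -6.84480
u_2 = 0.24000 − (-6.84480)·(0.24000 − (-2.12000)) / (-6.84480 − 11.46880) = 0.24000 − (-16.15373)/(-18.31360) = -0.64206
g(-0.64206) = -2.60727
u_3 = -0.64206 − (-2.60727)·(-0.64206 − 0.24000) / (-2.60727 − (-6.84480)) = -0.64206 − (2.29977)/(4.23753) = -1.18478
g(-1.18478) = 1.54649
u_4 = -1.18478 − 1.54649·(-1.18478 − (-0.64206)) / (1.54649 − (-2.60727)) = -1.18478 − (-0.83930)/(4.15376) = -0.98272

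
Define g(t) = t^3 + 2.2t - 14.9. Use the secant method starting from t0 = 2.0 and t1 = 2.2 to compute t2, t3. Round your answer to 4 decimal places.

g(2.0) = -2.500000, g(2.2) = 0.588000
t2 = 2.200000 − 0.588000·(2.200000 − 2.000000) / (0.588000 − (-2.500000)) = 2.200000 − (0.117600)/(3.088000) = 2.161917
g(2.161917) = -0.039229
t3 = 2.161917 − (-0.039229)·(2.161917 − 2.200000) / (-0.039229 − 0.588000) = 2.161917 − (0.001494)/(-0.627229) = 2.164299

2.1619, 2.1643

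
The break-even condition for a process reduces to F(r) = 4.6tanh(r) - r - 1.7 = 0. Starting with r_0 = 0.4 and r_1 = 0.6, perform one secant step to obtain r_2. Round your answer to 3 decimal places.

F(0.4) = -0.35223, F(0.6) = 0.17043
r_2 = 0.60000 − 0.17043·(0.60000 − 0.40000) / (0.17043 − (-0.35223)) = 0.60000 − (0.03409)/(0.52266) = 0.53478

0.535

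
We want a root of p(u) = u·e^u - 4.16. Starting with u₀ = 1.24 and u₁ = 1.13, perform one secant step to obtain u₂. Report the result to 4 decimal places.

p(1.24) = 0.124961, p(1.13) = -0.661908
u₂ = 1.130000 − (-0.661908)·(1.130000 − 1.240000) / (-0.661908 − 0.124961) = 1.130000 − (0.072810)/(-0.786869) = 1.222531

1.2225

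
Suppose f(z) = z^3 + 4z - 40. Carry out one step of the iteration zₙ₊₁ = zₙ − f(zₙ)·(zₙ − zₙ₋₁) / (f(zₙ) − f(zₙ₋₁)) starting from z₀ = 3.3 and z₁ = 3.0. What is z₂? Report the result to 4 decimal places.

3.0296

f(3.3) = 9.137000, f(3.0) = -1.000000
z₂ = 3.000000 − (-1.000000)·(3.000000 − 3.300000) / (-1.000000 − 9.137000) = 3.000000 − (0.300000)/(-10.137000) = 3.029595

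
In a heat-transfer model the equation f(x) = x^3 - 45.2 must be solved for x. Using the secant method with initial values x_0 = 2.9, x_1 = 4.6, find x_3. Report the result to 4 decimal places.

3.5181

f(2.9) = -20.811000, f(4.6) = 52.136000
x_2 = 4.600000 − 52.136000·(4.600000 − 2.900000) / (52.136000 − (-20.811000)) = 4.600000 − (88.631200)/(72.947000) = 3.384992
f(3.384992) = -6.414189
x_3 = 3.384992 − (-6.414189)·(3.384992 − 4.600000) / (-6.414189 − 52.136000) = 3.384992 − (7.793292)/(-58.550189) = 3.518096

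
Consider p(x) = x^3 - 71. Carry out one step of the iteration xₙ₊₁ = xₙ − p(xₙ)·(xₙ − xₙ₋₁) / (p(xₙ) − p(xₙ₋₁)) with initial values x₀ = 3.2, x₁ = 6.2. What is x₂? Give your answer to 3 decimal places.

p(3.2) = -38.23200, p(6.2) = 167.32800
x₂ = 6.20000 − 167.32800·(6.20000 − 3.20000) / (167.32800 − (-38.23200)) = 6.20000 − (501.98400)/(205.56000) = 3.75797

3.758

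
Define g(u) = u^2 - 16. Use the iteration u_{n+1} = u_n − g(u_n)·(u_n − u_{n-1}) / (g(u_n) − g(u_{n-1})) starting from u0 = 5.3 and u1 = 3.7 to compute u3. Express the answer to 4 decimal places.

g(5.3) = 12.090000, g(3.7) = -2.310000
u2 = 3.700000 − (-2.310000)·(3.700000 − 5.300000) / (-2.310000 − 12.090000) = 3.700000 − (3.696000)/(-14.400000) = 3.956667
g(3.956667) = -0.344789
u3 = 3.956667 − (-0.344789)·(3.956667 − 3.700000) / (-0.344789 − (-2.310000)) = 3.956667 − (-0.088496)/(1.965211) = 4.001698

4.0017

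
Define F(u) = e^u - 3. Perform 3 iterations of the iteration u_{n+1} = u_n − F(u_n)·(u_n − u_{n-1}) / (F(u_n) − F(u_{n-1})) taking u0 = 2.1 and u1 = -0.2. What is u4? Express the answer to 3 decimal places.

0.930

F(2.1) = 5.16617, F(-0.2) = -2.18127
u2 = -0.20000 − (-2.18127)·(-0.20000 − 2.10000) / (-2.18127 − 5.16617) = -0.20000 − (5.01692)/(-7.34744) = 0.48281
F(0.48281) = -1.37937
u3 = 0.48281 − (-1.37937)·(0.48281 − (-0.20000)) / (-1.37937 − (-2.18127)) = 0.48281 − (-0.94185)/(0.80189) = 1.65735
F(1.65735) = 2.24538
u4 = 1.65735 − 2.24538·(1.65735 − 0.48281) / (2.24538 − (-1.37937)) = 1.65735 − (2.63728)/(3.62476) = 0.92977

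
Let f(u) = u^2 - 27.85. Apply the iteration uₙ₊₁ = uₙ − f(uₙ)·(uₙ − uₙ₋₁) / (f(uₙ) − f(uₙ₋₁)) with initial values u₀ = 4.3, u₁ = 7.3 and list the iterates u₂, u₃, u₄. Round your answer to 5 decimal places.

f(4.3) = -9.3600000, f(7.3) = 25.4400000
u₂ = 7.3000000 − 25.4400000·(7.3000000 − 4.3000000) / (25.4400000 − (-9.3600000)) = 7.3000000 − (76.3200000)/(34.8000000) = 5.1068966
f(5.1068966) = -1.7696076
u₃ = 5.1068966 − (-1.7696076)·(5.1068966 − 7.3000000) / (-1.7696076 − 25.4400000) = 5.1068966 − (3.8809326)/(-27.2096076) = 5.2495275
f(5.2495275) = -0.2924609
u₄ = 5.2495275 − (-0.2924609)·(5.2495275 − 5.1068966) / (-0.2924609 − (-1.7696076)) = 5.2495275 − (-0.0417140)/(1.4771467) = 5.2777671

5.10690, 5.24953, 5.27777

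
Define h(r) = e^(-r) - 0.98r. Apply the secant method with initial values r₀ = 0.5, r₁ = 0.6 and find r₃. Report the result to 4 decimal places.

h(0.5) = 0.116531, h(0.6) = -0.039188
r₂ = 0.600000 − (-0.039188)·(0.600000 − 0.500000) / (-0.039188 − 0.116531) = 0.600000 − (-0.003919)/(-0.155719) = 0.574834
h(0.574834) = -0.000539
r₃ = 0.574834 − (-0.000539)·(0.574834 − 0.600000) / (-0.000539 − (-0.039188)) = 0.574834 − (0.000014)/(0.038649) = 0.574483

0.5745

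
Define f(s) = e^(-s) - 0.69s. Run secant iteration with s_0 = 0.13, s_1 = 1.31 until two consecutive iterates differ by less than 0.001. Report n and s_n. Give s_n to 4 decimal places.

f(0.13) = 0.788395, f(1.31) = -0.634080
s_2 = 1.310000 − (-0.634080)·(1.180000)/(-1.422475) = 0.784005;  |Δ| = 0.525995
f(0.784005) = -0.084390
s_3 = 0.784005 − (-0.084390)·(-0.525995)/(0.549690) = 0.703253;  |Δ| = 0.080752
f(0.703253) = 0.009728
s_4 = 0.703253 − 0.009728·(-0.080752)/(0.094118) = 0.711599;  |Δ| = 0.008346
f(0.711599) = -0.000145
s_5 = 0.711599 − (-0.000145)·(0.008346)/(-0.009873) = 0.711477;  |Δ| = 0.000123
|s_5 − s_4| = 0.000123 < 0.001

n = 5, s_n = 0.7115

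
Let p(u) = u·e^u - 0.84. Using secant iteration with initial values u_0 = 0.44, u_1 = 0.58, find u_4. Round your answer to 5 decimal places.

0.50629

p(0.44) = -0.1568088, p(0.58) = 0.1959023
u_2 = 0.5800000 − 0.1959023·(0.5800000 − 0.4400000) / (0.1959023 − (-0.1568088)) = 0.5800000 − (0.0274263)/(0.3527111) = 0.5022414
p(0.5022414) = -0.0100858
u_3 = 0.5022414 − (-0.0100858)·(0.5022414 − 0.5800000) / (-0.0100858 − 0.1959023) = 0.5022414 − (0.0007843)/(-0.2059881) = 0.5060487
p(0.5060487) = -0.0006048
u_4 = 0.5060487 − (-0.0006048)·(0.5060487 − 0.5022414) / (-0.0006048 − (-0.0100858)) = 0.5060487 − (-0.0000023)/(0.0094810) = 0.5062916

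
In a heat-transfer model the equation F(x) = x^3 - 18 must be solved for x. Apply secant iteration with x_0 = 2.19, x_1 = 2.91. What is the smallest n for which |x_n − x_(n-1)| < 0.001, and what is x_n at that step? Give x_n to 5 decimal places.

n = 5, x_n = 2.62074

F(2.19) = -7.4965410, F(2.91) = 6.6421710
x_2 = 2.9100000 − 6.6421710·(0.7200000)/(14.1387120) = 2.5717540;  |Δ| = 0.3382460
F(2.5717540) = -0.9906288
x_3 = 2.5717540 − (-0.9906288)·(-0.3382460)/(-7.6327998) = 2.6156535;  |Δ| = 0.0438995
F(2.6156535) = -0.1046320
x_4 = 2.6156535 − (-0.1046320)·(0.0438995)/(0.8859967) = 2.6208378;  |Δ| = 0.0051843
F(2.6208378) = 0.0019869
x_5 = 2.6208378 − 0.0019869·(0.0051843)/(0.1066190) = 2.6207412;  |Δ| = 0.0000966
|x_5 − x_4| = 0.0000966 < 0.001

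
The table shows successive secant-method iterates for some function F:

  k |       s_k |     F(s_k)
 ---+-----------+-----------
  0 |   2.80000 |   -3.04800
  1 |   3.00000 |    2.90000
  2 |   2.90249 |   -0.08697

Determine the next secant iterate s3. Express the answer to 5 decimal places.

s3 = 2.90249 − (-0.08697)·(2.90249 − 3.00000) / (-0.08697 − 2.90000)
   = 2.90249 − (0.0084804)/(-2.9869700) = 2.9053291

2.90533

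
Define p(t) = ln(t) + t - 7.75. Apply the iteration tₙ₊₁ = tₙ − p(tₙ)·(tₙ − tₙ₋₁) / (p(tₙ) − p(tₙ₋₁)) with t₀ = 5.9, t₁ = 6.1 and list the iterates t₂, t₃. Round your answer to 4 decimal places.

p(5.9) = -0.075048, p(6.1) = 0.158289
t₂ = 6.100000 − 0.158289·(6.100000 − 5.900000) / (0.158289 − (-0.075048)) = 6.100000 − (0.031658)/(0.233336) = 5.964326
p(5.964326) = 0.000122
t₃ = 5.964326 − 0.000122·(5.964326 − 6.100000) / (0.000122 − 0.158289) = 5.964326 − (-0.000017)/(-0.158167) = 5.964221

5.9643, 5.9642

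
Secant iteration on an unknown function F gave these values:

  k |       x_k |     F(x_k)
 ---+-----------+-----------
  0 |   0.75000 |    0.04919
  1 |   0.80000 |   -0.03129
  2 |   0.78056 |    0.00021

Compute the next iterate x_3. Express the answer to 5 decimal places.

x_3 = 0.78056 − 0.00021·(0.78056 − 0.80000) / (0.00021 − (-0.03129))
   = 0.78056 − (-0.0000041)/(0.0315000) = 0.7806896

0.78069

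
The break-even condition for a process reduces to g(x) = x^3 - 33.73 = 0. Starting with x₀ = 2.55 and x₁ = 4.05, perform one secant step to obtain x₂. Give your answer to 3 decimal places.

3.066

g(2.55) = -17.14862, g(4.05) = 32.70012
x₂ = 4.05000 − 32.70012·(4.05000 − 2.55000) / (32.70012 − (-17.14862)) = 4.05000 − (49.05019)/(49.84875) = 3.06602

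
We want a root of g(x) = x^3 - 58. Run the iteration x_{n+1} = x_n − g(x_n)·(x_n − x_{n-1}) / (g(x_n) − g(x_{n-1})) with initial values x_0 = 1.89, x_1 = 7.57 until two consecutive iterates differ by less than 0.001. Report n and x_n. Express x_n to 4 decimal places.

n = 8, x_n = 3.8709

g(1.89) = -51.248731, g(7.57) = 375.798093
x_2 = 7.570000 − 375.798093·(5.680000)/(427.046824) = 2.571641;  |Δ| = 4.998359
g(2.571641) = -40.992863
x_3 = 2.571641 − (-40.992863)·(-4.998359)/(-416.790956) = 3.063248;  |Δ| = 0.491606
g(3.063248) = -29.256059
x_4 = 3.063248 − (-29.256059)·(0.491606)/(11.736803) = 4.288663;  |Δ| = 1.225415
g(4.288663) = 20.879798
x_5 = 4.288663 − 20.879798·(1.225415)/(50.135857) = 3.778321;  |Δ| = 0.510342
g(3.778321) = -4.061778
x_6 = 3.778321 − (-4.061778)·(-0.510342)/(-24.941576) = 3.861431;  |Δ| = 0.083110
g(3.861431) = -0.423545
x_7 = 3.861431 − (-0.423545)·(0.083110)/(3.638233) = 3.871107;  |Δ| = 0.009675
g(3.871107) = 0.010334
x_8 = 3.871107 − 0.010334·(0.009675)/(0.433879) = 3.870876;  |Δ| = 0.000230
|x_8 − x_7| = 0.000230 < 0.001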